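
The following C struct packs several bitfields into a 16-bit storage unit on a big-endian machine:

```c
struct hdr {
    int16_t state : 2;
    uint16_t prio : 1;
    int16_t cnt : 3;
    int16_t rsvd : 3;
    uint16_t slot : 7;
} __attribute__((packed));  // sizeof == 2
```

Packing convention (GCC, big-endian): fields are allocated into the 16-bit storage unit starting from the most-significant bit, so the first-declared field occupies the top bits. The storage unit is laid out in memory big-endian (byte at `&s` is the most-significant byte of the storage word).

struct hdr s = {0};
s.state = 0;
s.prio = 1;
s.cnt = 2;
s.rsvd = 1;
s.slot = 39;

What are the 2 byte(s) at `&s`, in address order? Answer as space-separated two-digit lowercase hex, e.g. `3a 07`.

state (2b) val=0 bits=0x0 at bit 14: 0x0000
prio (1b) val=1 bits=0x1 at bit 13: 0x2000
cnt (3b) val=2 bits=0x2 at bit 10: 0x2800
rsvd (3b) val=1 bits=0x1 at bit 7: 0x2880
slot (7b) val=39 bits=0x27 at bit 0: 0x28a7
word = 0x28a7 → big-endian bytes:
  [0]=0x28  [1]=0xa7

28 a7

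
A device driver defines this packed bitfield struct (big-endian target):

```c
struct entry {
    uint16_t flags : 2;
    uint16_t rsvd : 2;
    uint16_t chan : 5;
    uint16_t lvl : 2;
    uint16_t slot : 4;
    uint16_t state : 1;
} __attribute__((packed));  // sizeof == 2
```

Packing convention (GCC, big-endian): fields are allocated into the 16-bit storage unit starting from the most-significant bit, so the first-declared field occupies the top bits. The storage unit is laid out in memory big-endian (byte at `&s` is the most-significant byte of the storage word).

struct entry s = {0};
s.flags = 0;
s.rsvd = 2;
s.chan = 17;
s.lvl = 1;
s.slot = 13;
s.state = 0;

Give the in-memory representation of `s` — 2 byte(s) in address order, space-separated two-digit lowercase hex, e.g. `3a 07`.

[14+:2] flags=0 & 0x3 = 0x0; word=0x0000
[12+:2] rsvd=2 & 0x3 = 0x2; word=0x2000
[7+:5] chan=17 & 0x1f = 0x11; word=0x2880
[5+:2] lvl=1 & 0x3 = 0x1; word=0x28a0
[1+:4] slot=13 & 0xf = 0xd; word=0x28ba
[0+:1] state=0 & 0x1 = 0x0; word=0x28ba
word = 0x28ba → big-endian bytes:
  [0]=0x28  [1]=0xba

28 ba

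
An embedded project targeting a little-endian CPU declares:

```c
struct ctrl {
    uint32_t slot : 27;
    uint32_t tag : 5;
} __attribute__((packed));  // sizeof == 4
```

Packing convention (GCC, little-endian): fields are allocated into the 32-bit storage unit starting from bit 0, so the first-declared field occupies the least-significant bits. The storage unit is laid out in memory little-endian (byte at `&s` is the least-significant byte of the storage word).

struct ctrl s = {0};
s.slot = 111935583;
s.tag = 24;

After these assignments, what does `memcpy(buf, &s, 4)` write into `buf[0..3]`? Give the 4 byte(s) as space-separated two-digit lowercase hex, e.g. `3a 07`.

[0+:27] slot=111935583 & 0x7ffffff = 0x6ac005f; word=0x06ac005f
[27+:5] tag=24 & 0x1f = 0x18; word=0xc6ac005f
word = 0xc6ac005f → little-endian bytes:
  [0]=0x5f  [1]=0x00  [2]=0xac  [3]=0xc6

5f 00 ac c6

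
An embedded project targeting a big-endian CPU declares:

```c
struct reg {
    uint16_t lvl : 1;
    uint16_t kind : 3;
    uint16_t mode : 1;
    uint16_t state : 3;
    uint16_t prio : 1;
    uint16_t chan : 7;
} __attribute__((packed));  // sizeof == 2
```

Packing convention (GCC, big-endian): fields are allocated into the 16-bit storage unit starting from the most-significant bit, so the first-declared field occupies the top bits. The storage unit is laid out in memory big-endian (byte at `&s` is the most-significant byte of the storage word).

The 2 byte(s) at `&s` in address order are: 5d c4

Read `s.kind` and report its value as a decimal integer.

[0]=0x5d [1]=0xc4 (big-endian) → word 0x5dc4
lvl:1 @ bit 15 → (0x5dc4>>15)&0x1 = 0x0
kind:3 @ bit 12 → (0x5dc4>>12)&0x7 = 0x5  ←
mode:1 @ bit 11 → (0x5dc4>>11)&0x1 = 0x1
state:3 @ bit 8 → (0x5dc4>>8)&0x7 = 0x5
prio:1 @ bit 7 → (0x5dc4>>7)&0x1 = 0x1
chan:7 @ bit 0 → (0x5dc4>>0)&0x7f = 0x44

5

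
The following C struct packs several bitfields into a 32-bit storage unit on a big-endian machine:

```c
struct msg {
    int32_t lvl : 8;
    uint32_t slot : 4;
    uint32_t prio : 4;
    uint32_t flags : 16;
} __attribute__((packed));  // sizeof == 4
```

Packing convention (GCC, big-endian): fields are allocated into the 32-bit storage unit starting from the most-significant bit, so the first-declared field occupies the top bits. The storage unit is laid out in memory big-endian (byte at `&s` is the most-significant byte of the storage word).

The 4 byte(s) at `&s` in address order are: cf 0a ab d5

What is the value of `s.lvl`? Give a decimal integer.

[0]=0xcf [1]=0x0a [2]=0xab [3]=0xd5 (big-endian) → word 0xcf0aabd5
lvl [24+:8] = (word>>24) & 0xff = 207  ←
slot [20+:4] = (word>>20) & 0xf = 0
prio [16+:4] = (word>>16) & 0xf = 10
flags [0+:16] = (word>>0) & 0xffff = 43989
lvl signed 8b, MSB=1: 207 - 256 = -49

-49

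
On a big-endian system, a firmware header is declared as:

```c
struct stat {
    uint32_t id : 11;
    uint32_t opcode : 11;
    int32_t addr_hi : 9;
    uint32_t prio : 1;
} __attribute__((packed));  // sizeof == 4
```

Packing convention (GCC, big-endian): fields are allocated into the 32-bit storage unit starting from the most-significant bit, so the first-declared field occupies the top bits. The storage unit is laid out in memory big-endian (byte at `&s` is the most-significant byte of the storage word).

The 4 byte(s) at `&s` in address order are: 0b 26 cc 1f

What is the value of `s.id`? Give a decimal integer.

[0]=0x0b [1]=0x26 [2]=0xcc [3]=0x1f (big-endian) → word 0x0b26cc1f
id [21+:11] = (word>>21) & 0x7ff = 89  ←
opcode [10+:11] = (word>>10) & 0x7ff = 435
addr_hi [1+:9] = (word>>1) & 0x1ff = 15
prio [0+:1] = (word>>0) & 0x1 = 1

89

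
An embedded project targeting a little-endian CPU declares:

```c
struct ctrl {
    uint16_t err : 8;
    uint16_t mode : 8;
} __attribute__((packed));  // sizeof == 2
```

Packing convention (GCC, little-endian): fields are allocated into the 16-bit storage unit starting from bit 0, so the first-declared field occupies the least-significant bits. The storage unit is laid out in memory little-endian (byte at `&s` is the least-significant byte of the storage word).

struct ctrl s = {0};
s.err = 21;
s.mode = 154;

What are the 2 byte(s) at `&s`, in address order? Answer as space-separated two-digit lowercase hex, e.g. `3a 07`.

err (8b) val=21 bits=0x15 at bit 0: 0x0015
mode (8b) val=154 bits=0x9a at bit 8: 0x9a15
word = 0x9a15 → little-endian bytes:
  [0]=0x15  [1]=0x9a

15 9a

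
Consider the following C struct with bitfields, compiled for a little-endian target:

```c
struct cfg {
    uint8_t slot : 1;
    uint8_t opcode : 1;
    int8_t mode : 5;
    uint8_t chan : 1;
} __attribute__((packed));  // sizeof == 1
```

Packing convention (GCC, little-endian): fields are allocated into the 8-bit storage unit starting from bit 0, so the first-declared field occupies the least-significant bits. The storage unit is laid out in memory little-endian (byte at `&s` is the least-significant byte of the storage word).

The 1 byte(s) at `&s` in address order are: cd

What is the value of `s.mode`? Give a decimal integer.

[0]=0xcd (little-endian) → word 0xcd
slot:1 @ bit 0 → (0xcd>>0)&0x1 = 0x1
opcode:1 @ bit 1 → (0xcd>>1)&0x1 = 0x0
mode:5 @ bit 2 → (0xcd>>2)&0x1f = 0x13  ←
chan:1 @ bit 7 → (0xcd>>7)&0x1 = 0x1
mode signed 5b, MSB=1: 19 - 32 = -13

-13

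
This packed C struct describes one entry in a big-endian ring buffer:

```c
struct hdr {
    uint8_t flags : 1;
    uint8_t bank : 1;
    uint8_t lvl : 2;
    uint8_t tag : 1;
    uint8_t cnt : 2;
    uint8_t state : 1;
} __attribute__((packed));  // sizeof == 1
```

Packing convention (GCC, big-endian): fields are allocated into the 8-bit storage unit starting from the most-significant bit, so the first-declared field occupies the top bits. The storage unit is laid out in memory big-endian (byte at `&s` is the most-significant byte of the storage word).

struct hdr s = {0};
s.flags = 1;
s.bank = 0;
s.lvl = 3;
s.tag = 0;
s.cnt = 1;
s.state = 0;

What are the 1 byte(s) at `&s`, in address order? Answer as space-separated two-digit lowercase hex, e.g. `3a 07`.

flags (1b) val=1 bits=0x1 at bit 7: 0x80
bank (1b) val=0 bits=0x0 at bit 6: 0x80
lvl (2b) val=3 bits=0x3 at bit 4: 0xb0
tag (1b) val=0 bits=0x0 at bit 3: 0xb0
cnt (2b) val=1 bits=0x1 at bit 1: 0xb2
state (1b) val=0 bits=0x0 at bit 0: 0xb2
word = 0xb2 → big-endian bytes:
  [0]=0xb2

b2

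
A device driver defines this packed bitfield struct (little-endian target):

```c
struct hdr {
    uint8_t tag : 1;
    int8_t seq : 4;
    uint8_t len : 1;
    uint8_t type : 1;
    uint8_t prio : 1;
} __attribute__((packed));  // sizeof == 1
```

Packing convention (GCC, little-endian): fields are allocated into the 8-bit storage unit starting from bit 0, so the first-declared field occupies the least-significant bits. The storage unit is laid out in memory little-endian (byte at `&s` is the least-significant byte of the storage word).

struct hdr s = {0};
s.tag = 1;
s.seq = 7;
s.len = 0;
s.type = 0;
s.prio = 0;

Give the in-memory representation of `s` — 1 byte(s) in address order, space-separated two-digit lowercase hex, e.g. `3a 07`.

0f

tag (1b) val=1 bits=0x1 at bit 0: 0x01
seq (4b) val=7 bits=0x7 at bit 1: 0x0f
len (1b) val=0 bits=0x0 at bit 5: 0x0f
type (1b) val=0 bits=0x0 at bit 6: 0x0f
prio (1b) val=0 bits=0x0 at bit 7: 0x0f
word = 0x0f → little-endian bytes:
  [0]=0x0f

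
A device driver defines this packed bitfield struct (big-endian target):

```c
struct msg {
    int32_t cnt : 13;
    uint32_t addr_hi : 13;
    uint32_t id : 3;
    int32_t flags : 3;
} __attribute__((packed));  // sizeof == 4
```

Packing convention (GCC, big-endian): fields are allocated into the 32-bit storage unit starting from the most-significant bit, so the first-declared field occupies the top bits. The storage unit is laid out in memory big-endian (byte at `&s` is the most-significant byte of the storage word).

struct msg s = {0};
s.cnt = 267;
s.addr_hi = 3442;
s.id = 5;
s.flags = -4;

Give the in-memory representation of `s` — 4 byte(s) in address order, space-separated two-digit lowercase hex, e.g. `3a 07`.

08 5b 5c ac

cnt (13b) val=267 bits=0x10b at bit 19: 0x08580000
addr_hi (13b) val=3442 bits=0xd72 at bit 6: 0x085b5c80
id (3b) val=5 bits=0x5 at bit 3: 0x085b5ca8
flags (3b) val=-4 bits=0x4 at bit 0: 0x085b5cac
word = 0x085b5cac → big-endian bytes:
  [0]=0x08  [1]=0x5b  [2]=0x5c  [3]=0xac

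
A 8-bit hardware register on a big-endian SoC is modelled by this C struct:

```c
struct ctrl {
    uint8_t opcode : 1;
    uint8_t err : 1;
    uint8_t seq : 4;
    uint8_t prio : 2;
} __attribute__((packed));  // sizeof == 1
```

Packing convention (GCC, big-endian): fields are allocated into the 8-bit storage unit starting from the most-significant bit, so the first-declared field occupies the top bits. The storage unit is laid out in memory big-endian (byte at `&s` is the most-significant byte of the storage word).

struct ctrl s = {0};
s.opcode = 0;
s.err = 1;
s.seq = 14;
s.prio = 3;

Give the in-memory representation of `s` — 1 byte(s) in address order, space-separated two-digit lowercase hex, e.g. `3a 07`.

7b

opcode (1b) val=0 bits=0x0 at bit 7: 0x00
err (1b) val=1 bits=0x1 at bit 6: 0x40
seq (4b) val=14 bits=0xe at bit 2: 0x78
prio (2b) val=3 bits=0x3 at bit 0: 0x7b
word = 0x7b → big-endian bytes:
  [0]=0x7b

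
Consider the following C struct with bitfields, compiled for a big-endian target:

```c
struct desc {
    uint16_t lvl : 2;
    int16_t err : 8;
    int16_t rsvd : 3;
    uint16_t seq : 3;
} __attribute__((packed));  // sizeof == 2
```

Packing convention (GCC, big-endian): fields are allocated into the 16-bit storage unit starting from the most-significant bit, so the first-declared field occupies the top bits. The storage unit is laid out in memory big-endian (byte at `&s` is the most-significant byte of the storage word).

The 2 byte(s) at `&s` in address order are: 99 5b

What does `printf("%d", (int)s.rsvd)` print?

[0]=0x99 [1]=0x5b (big-endian) → word 0x995b
lvl [14+:2] = (word>>14) & 0x3 = 2
err [6+:8] = (word>>6) & 0xff = 101
rsvd [3+:3] = (word>>3) & 0x7 = 3  ←
seq [0+:3] = (word>>0) & 0x7 = 3
rsvd signed 3b, MSB=0: value = 3

3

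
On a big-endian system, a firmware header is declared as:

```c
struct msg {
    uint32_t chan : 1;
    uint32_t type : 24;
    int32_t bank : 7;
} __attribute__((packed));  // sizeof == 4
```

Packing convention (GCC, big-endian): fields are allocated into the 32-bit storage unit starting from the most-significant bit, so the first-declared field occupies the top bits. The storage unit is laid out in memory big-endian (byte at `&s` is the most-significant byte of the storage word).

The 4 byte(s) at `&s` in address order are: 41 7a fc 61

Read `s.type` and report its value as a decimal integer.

8582648

[0]=0x41 [1]=0x7a [2]=0xfc [3]=0x61 (big-endian) → word 0x417afc61
chan [31+:1] = (word>>31) & 0x1 = 0
type [7+:24] = (word>>7) & 0xffffff = 8582648  ←
bank [0+:7] = (word>>0) & 0x7f = 97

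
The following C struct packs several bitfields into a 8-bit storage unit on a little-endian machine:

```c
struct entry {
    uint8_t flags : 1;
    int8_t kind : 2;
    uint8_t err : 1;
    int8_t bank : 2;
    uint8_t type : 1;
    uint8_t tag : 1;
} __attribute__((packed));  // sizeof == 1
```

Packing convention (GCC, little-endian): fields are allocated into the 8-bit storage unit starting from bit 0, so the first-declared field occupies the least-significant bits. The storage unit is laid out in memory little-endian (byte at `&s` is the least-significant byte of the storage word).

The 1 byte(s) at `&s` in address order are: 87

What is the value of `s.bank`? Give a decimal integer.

[0]=0x87 (little-endian) → word 0x87
flags:1 @ bit 0 → (0x87>>0)&0x1 = 0x1
kind:2 @ bit 1 → (0x87>>1)&0x3 = 0x3
err:1 @ bit 3 → (0x87>>3)&0x1 = 0x0
bank:2 @ bit 4 → (0x87>>4)&0x3 = 0x0  ←
type:1 @ bit 6 → (0x87>>6)&0x1 = 0x0
tag:1 @ bit 7 → (0x87>>7)&0x1 = 0x1
bank signed 2b, MSB=0: value = 0

0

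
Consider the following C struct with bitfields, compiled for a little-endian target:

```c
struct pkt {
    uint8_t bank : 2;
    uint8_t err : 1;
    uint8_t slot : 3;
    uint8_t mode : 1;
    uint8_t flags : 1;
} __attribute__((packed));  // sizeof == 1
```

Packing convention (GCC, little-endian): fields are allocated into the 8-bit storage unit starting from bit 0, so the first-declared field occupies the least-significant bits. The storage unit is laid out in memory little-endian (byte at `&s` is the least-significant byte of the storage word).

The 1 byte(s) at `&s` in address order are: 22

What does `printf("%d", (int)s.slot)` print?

[0]=0x22 (little-endian) → word 0x22
bank [0+:2] = (word>>0) & 0x3 = 2
err [2+:1] = (word>>2) & 0x1 = 0
slot [3+:3] = (word>>3) & 0x7 = 4  ←
mode [6+:1] = (word>>6) & 0x1 = 0
flags [7+:1] = (word>>7) & 0x1 = 0

4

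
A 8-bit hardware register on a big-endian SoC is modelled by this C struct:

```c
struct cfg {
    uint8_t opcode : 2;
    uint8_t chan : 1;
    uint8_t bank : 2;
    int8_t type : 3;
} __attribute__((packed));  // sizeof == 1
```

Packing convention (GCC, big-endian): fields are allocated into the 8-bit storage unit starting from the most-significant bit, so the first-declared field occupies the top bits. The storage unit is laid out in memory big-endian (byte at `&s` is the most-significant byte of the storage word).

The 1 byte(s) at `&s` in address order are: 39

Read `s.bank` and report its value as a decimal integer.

[0]=0x39 (big-endian) → word 0x39
opcode:2 @ bit 6 → (0x39>>6)&0x3 = 0x0
chan:1 @ bit 5 → (0x39>>5)&0x1 = 0x1
bank:2 @ bit 3 → (0x39>>3)&0x3 = 0x3  ←
type:3 @ bit 0 → (0x39>>0)&0x7 = 0x1

3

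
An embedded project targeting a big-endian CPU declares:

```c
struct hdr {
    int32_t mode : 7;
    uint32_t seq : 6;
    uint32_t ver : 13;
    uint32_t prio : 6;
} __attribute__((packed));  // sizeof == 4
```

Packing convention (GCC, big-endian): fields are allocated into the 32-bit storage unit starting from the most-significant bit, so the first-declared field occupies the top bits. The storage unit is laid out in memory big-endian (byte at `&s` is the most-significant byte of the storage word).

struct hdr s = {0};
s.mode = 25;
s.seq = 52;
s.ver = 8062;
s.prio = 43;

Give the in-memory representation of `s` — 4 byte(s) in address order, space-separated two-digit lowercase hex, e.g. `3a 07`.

33 a7 df ab

[25+:7] mode=25 & 0x7f = 0x19; word=0x32000000
[19+:6] seq=52 & 0x3f = 0x34; word=0x33a00000
[6+:13] ver=8062 & 0x1fff = 0x1f7e; word=0x33a7df80
[0+:6] prio=43 & 0x3f = 0x2b; word=0x33a7dfab
word = 0x33a7dfab → big-endian bytes:
  [0]=0x33  [1]=0xa7  [2]=0xdf  [3]=0xab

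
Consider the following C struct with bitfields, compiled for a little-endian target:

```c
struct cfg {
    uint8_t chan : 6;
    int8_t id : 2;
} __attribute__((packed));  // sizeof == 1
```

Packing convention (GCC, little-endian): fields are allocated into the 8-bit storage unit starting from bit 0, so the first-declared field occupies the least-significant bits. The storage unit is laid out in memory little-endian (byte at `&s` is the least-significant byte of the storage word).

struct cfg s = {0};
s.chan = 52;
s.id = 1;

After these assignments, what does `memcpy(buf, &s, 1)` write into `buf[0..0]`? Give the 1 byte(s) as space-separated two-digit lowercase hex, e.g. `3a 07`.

74

chan (6b) val=52 bits=0x34 at bit 0: 0x34
id (2b) val=1 bits=0x1 at bit 6: 0x74
word = 0x74 → little-endian bytes:
  [0]=0x74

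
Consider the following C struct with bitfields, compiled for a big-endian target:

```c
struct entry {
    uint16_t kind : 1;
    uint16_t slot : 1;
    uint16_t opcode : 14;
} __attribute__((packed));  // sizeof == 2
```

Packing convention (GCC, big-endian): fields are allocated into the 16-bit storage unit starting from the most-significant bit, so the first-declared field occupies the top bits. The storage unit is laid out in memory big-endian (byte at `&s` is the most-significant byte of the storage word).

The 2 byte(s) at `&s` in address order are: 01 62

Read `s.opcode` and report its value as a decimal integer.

354

[0]=0x01 [1]=0x62 (big-endian) → word 0x0162
kind [15+:1] = (word>>15) & 0x1 = 0
slot [14+:1] = (word>>14) & 0x1 = 0
opcode [0+:14] = (word>>0) & 0x3fff = 354  ←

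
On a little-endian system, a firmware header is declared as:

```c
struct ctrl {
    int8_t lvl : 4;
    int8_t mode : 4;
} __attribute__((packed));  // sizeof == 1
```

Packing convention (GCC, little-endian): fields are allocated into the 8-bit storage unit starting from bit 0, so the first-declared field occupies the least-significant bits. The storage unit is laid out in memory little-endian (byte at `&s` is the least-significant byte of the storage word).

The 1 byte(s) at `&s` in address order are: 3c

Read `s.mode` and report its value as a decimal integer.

3

[0]=0x3c (little-endian) → word 0x3c
lvl:4 @ bit 0 → (0x3c>>0)&0xf = 0xc
mode:4 @ bit 4 → (0x3c>>4)&0xf = 0x3  ←
mode signed 4b, MSB=0: value = 3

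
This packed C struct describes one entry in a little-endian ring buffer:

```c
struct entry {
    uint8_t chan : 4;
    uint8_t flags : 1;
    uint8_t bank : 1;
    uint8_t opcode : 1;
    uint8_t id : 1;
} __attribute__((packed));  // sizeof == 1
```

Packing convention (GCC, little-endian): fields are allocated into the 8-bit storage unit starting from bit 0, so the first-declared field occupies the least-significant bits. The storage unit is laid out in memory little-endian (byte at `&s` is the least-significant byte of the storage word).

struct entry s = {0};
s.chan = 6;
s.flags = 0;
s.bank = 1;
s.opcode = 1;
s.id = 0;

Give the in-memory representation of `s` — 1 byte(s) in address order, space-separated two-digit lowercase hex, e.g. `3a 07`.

chan:4 = 6 → 0x6 << 0 → word 0x06
flags:1 = 0 → 0x0 << 4 → word 0x06
bank:1 = 1 → 0x1 << 5 → word 0x26
opcode:1 = 1 → 0x1 << 6 → word 0x66
id:1 = 0 → 0x0 << 7 → word 0x66
word = 0x66 → little-endian bytes:
  [0]=0x66

66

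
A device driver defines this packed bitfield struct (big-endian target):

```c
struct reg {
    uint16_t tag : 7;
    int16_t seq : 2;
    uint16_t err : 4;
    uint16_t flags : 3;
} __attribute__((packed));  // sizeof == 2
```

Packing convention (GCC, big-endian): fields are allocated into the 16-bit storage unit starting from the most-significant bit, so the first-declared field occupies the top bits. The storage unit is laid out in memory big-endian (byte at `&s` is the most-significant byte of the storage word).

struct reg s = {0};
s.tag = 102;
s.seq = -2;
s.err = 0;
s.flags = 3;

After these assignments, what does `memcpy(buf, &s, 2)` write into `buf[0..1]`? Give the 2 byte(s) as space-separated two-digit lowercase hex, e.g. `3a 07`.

tag:7 = 102 → 0x66 << 9 → word 0xcc00
seq:2 = -2 → 0x2 << 7 → word 0xcd00
err:4 = 0 → 0x0 << 3 → word 0xcd00
flags:3 = 3 → 0x3 << 0 → word 0xcd03
word = 0xcd03 → big-endian bytes:
  [0]=0xcd  [1]=0x03

cd 03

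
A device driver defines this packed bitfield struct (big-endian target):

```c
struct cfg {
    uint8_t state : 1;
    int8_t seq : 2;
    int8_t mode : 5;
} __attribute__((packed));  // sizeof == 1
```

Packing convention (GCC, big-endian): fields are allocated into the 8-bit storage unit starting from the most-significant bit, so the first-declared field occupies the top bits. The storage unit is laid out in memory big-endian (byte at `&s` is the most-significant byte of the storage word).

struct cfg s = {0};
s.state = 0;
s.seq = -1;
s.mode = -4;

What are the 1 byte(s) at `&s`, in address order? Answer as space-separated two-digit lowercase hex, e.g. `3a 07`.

state (1b) val=0 bits=0x0 at bit 7: 0x00
seq (2b) val=-1 bits=0x3 at bit 5: 0x60
mode (5b) val=-4 bits=0x1c at bit 0: 0x7c
word = 0x7c → big-endian bytes:
  [0]=0x7c

7c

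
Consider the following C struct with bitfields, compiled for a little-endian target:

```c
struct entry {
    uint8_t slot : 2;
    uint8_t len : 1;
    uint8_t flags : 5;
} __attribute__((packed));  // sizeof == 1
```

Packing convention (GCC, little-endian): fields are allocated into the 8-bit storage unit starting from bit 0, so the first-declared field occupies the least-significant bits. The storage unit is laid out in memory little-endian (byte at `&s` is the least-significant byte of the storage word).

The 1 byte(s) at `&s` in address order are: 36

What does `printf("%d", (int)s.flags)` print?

[0]=0x36 (little-endian) → word 0x36
slot [0+:2] = (word>>0) & 0x3 = 2
len [2+:1] = (word>>2) & 0x1 = 1
flags [3+:5] = (word>>3) & 0x1f = 6  ←

6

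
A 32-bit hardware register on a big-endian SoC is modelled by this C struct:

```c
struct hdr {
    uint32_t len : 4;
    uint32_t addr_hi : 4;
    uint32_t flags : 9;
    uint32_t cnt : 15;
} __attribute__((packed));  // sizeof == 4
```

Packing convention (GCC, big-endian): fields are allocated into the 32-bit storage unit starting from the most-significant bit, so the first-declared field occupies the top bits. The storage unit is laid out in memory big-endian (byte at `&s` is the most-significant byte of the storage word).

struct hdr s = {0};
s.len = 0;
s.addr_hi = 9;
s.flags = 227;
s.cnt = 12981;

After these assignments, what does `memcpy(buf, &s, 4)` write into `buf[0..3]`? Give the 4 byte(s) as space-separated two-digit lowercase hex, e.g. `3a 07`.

len (4b) val=0 bits=0x0 at bit 28: 0x00000000
addr_hi (4b) val=9 bits=0x9 at bit 24: 0x09000000
flags (9b) val=227 bits=0xe3 at bit 15: 0x09718000
cnt (15b) val=12981 bits=0x32b5 at bit 0: 0x0971b2b5
word = 0x0971b2b5 → big-endian bytes:
  [0]=0x09  [1]=0x71  [2]=0xb2  [3]=0xb5

09 71 b2 b5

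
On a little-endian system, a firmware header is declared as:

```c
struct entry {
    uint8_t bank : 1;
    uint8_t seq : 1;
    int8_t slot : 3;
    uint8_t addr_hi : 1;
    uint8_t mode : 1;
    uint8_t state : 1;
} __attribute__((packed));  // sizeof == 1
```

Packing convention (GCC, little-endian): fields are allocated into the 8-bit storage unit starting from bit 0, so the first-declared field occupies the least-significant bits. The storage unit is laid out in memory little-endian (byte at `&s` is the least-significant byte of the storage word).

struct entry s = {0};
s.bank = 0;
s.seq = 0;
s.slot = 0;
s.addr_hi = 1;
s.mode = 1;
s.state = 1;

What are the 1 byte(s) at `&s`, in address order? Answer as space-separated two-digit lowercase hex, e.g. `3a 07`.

[0+:1] bank=0 & 0x1 = 0x0; word=0x00
[1+:1] seq=0 & 0x1 = 0x0; word=0x00
[2+:3] slot=0 & 0x7 = 0x0; word=0x00
[5+:1] addr_hi=1 & 0x1 = 0x1; word=0x20
[6+:1] mode=1 & 0x1 = 0x1; word=0x60
[7+:1] state=1 & 0x1 = 0x1; word=0xe0
word = 0xe0 → little-endian bytes:
  [0]=0xe0

e0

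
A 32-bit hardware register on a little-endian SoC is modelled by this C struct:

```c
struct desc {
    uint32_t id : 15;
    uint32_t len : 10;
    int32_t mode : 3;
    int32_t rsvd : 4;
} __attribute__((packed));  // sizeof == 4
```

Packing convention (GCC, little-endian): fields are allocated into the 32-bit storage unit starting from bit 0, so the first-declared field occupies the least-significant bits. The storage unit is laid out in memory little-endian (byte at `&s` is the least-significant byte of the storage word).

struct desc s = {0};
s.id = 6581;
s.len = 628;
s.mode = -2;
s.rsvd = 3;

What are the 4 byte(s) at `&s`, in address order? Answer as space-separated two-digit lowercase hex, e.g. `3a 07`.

id (15b) val=6581 bits=0x19b5 at bit 0: 0x000019b5
len (10b) val=628 bits=0x274 at bit 15: 0x013a19b5
mode (3b) val=-2 bits=0x6 at bit 25: 0x0d3a19b5
rsvd (4b) val=3 bits=0x3 at bit 28: 0x3d3a19b5
word = 0x3d3a19b5 → little-endian bytes:
  [0]=0xb5  [1]=0x19  [2]=0x3a  [3]=0x3d

b5 19 3a 3d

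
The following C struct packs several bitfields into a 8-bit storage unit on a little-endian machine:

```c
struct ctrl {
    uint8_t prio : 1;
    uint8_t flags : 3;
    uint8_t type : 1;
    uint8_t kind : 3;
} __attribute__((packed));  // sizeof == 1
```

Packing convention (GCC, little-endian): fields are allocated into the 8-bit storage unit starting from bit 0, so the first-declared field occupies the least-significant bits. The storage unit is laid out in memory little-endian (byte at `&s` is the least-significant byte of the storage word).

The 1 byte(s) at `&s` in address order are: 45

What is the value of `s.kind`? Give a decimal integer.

[0]=0x45 (little-endian) → word 0x45
prio [0+:1] = (word>>0) & 0x1 = 1
flags [1+:3] = (word>>1) & 0x7 = 2
type [4+:1] = (word>>4) & 0x1 = 0
kind [5+:3] = (word>>5) & 0x7 = 2  ←

2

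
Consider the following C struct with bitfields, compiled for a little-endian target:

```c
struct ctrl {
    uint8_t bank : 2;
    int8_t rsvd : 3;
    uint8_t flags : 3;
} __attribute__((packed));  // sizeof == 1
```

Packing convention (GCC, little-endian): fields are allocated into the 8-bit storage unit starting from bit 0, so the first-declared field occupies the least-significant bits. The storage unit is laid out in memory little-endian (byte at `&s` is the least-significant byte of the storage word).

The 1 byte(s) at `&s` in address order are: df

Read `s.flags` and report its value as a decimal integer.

6

[0]=0xdf (little-endian) → word 0xdf
bank [0+:2] = (word>>0) & 0x3 = 3
rsvd [2+:3] = (word>>2) & 0x7 = 7
flags [5+:3] = (word>>5) & 0x7 = 6  ←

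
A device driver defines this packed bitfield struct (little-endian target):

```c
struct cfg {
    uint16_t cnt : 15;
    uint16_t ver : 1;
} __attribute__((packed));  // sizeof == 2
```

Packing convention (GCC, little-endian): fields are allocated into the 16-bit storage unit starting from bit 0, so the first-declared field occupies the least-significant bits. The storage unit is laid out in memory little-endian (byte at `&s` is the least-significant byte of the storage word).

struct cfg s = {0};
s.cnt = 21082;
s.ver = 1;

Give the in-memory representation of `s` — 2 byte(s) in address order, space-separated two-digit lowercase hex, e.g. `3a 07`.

5a d2

[0+:15] cnt=21082 & 0x7fff = 0x525a; word=0x525a
[15+:1] ver=1 & 0x1 = 0x1; word=0xd25a
word = 0xd25a → little-endian bytes:
  [0]=0x5a  [1]=0xd2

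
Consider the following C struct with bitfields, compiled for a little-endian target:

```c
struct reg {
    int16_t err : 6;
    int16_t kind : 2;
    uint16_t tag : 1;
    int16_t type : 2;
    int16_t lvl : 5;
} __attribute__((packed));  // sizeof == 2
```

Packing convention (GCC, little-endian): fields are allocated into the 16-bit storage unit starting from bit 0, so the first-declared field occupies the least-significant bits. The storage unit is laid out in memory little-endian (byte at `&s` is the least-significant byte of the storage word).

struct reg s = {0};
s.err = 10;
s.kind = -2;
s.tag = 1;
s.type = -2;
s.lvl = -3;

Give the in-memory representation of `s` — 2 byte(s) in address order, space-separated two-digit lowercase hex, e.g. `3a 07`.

[0+:6] err=10 & 0x3f = 0xa; word=0x000a
[6+:2] kind=-2 & 0x3 = 0x2; word=0x008a
[8+:1] tag=1 & 0x1 = 0x1; word=0x018a
[9+:2] type=-2 & 0x3 = 0x2; word=0x058a
[11+:5] lvl=-3 & 0x1f = 0x1d; word=0xed8a
word = 0xed8a → little-endian bytes:
  [0]=0x8a  [1]=0xed

8a ed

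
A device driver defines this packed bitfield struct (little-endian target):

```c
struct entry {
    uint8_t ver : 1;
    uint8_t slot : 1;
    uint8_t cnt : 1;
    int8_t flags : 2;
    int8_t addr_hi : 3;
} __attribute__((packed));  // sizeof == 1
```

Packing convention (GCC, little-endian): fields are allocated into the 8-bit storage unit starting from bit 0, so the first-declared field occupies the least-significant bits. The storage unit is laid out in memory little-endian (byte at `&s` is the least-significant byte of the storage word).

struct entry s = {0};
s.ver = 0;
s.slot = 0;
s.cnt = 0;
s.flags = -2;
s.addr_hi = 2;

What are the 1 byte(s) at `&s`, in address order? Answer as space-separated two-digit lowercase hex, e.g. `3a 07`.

[0+:1] ver=0 & 0x1 = 0x0; word=0x00
[1+:1] slot=0 & 0x1 = 0x0; word=0x00
[2+:1] cnt=0 & 0x1 = 0x0; word=0x00
[3+:2] flags=-2 & 0x3 = 0x2; word=0x10
[5+:3] addr_hi=2 & 0x7 = 0x2; word=0x50
word = 0x50 → little-endian bytes:
  [0]=0x50

50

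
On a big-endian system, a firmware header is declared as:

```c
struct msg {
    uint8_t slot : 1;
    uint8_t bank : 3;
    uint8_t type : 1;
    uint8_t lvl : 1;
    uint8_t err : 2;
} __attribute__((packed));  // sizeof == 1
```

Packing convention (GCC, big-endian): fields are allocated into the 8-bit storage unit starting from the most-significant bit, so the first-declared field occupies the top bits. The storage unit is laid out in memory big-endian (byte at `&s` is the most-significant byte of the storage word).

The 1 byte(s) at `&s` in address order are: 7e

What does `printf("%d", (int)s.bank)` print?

[0]=0x7e (big-endian) → word 0x7e
slot [7+:1] = (word>>7) & 0x1 = 0
bank [4+:3] = (word>>4) & 0x7 = 7  ←
type [3+:1] = (word>>3) & 0x1 = 1
lvl [2+:1] = (word>>2) & 0x1 = 1
err [0+:2] = (word>>0) & 0x3 = 2

7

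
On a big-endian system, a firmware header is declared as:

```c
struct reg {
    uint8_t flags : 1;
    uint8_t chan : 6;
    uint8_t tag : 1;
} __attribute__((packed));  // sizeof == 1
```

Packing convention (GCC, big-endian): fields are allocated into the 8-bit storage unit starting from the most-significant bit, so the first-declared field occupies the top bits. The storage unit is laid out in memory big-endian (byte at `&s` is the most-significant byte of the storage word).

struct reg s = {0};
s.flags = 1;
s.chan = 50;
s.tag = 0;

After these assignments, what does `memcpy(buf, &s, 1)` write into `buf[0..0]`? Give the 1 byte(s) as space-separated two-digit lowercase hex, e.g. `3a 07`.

flags:1 = 1 → 0x1 << 7 → word 0x80
chan:6 = 50 → 0x32 << 1 → word 0xe4
tag:1 = 0 → 0x0 << 0 → word 0xe4
word = 0xe4 → big-endian bytes:
  [0]=0xe4

e4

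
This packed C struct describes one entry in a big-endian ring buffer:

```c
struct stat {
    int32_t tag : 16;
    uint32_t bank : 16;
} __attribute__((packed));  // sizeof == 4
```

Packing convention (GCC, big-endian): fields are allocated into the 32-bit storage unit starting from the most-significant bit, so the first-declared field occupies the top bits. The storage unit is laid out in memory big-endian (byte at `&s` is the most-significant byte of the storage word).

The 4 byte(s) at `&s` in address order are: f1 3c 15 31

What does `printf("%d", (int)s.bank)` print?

[0]=0xf1 [1]=0x3c [2]=0x15 [3]=0x31 (big-endian) → word 0xf13c1531
tag:16 @ bit 16 → (0xf13c1531>>16)&0xffff = 0xf13c
bank:16 @ bit 0 → (0xf13c1531>>0)&0xffff = 0x1531  ←

5425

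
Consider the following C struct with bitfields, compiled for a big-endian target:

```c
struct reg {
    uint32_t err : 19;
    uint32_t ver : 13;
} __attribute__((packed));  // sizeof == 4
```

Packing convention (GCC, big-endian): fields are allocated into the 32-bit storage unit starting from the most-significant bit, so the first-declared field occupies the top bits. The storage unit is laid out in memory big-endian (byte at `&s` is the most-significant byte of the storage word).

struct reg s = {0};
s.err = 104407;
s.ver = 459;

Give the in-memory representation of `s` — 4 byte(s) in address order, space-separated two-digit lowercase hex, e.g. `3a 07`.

32 fa e1 cb

err:19 = 104407 → 0x197d7 << 13 → word 0x32fae000
ver:13 = 459 → 0x1cb << 0 → word 0x32fae1cb
word = 0x32fae1cb → big-endian bytes:
  [0]=0x32  [1]=0xfa  [2]=0xe1  [3]=0xcb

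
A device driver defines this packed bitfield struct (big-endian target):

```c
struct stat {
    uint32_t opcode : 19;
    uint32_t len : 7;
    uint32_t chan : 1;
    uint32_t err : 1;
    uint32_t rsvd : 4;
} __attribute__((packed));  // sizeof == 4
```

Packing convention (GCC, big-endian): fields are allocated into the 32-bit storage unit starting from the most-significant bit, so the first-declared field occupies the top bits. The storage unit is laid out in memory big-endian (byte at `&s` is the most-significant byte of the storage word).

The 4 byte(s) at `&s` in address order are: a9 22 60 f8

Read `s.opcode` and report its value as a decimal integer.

[0]=0xa9 [1]=0x22 [2]=0x60 [3]=0xf8 (big-endian) → word 0xa92260f8
opcode [13+:19] = (word>>13) & 0x7ffff = 346387  ←
len [6+:7] = (word>>6) & 0x7f = 3
chan [5+:1] = (word>>5) & 0x1 = 1
err [4+:1] = (word>>4) & 0x1 = 1
rsvd [0+:4] = (word>>0) & 0xf = 8

346387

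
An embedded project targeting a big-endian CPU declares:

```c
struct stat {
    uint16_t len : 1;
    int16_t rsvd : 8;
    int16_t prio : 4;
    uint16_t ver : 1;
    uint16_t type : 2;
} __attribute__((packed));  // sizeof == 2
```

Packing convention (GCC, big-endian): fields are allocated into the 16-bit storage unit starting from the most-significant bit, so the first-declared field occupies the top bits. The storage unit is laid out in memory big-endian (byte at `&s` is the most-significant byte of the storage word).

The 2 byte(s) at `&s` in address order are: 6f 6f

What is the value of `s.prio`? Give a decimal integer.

[0]=0x6f [1]=0x6f (big-endian) → word 0x6f6f
len [15+:1] = (word>>15) & 0x1 = 0
rsvd [7+:8] = (word>>7) & 0xff = 222
prio [3+:4] = (word>>3) & 0xf = 13  ←
ver [2+:1] = (word>>2) & 0x1 = 1
type [0+:2] = (word>>0) & 0x3 = 3
prio signed 4b, MSB=1: 13 - 16 = -3

-3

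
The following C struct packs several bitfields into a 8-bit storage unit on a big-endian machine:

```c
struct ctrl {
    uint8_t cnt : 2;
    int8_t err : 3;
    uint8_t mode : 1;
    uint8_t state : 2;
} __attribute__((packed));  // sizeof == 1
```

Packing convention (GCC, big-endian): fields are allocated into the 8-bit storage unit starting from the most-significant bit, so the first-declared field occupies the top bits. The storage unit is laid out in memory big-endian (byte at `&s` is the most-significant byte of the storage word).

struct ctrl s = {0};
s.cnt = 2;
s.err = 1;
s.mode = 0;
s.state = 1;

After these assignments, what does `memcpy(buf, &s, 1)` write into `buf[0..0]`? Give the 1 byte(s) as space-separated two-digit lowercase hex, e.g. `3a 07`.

[6+:2] cnt=2 & 0x3 = 0x2; word=0x80
[3+:3] err=1 & 0x7 = 0x1; word=0x88
[2+:1] mode=0 & 0x1 = 0x0; word=0x88
[0+:2] state=1 & 0x3 = 0x1; word=0x89
word = 0x89 → big-endian bytes:
  [0]=0x89

89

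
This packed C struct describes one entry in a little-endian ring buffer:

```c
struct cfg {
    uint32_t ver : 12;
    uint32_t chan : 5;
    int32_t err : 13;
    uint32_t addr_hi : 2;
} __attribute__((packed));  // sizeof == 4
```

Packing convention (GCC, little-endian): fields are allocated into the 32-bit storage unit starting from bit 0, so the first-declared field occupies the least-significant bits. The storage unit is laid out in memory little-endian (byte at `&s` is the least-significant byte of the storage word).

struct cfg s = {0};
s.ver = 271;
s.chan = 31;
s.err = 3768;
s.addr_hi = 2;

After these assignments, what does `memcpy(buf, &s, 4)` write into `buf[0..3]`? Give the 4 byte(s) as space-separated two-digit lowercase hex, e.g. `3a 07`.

ver:12 = 271 → 0x10f << 0 → word 0x0000010f
chan:5 = 31 → 0x1f << 12 → word 0x0001f10f
err:13 = 3768 → 0xeb8 << 17 → word 0x1d71f10f
addr_hi:2 = 2 → 0x2 << 30 → word 0x9d71f10f
word = 0x9d71f10f → little-endian bytes:
  [0]=0x0f  [1]=0xf1  [2]=0x71  [3]=0x9d

0f f1 71 9d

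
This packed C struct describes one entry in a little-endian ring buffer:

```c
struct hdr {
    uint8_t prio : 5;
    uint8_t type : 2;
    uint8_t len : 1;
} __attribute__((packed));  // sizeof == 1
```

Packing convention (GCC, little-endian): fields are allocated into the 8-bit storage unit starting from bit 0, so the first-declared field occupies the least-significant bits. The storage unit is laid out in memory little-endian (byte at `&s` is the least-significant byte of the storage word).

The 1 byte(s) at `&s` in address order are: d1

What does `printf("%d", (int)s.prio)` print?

[0]=0xd1 (little-endian) → word 0xd1
prio:5 @ bit 0 → (0xd1>>0)&0x1f = 0x11  ←
type:2 @ bit 5 → (0xd1>>5)&0x3 = 0x2
len:1 @ bit 7 → (0xd1>>7)&0x1 = 0x1

17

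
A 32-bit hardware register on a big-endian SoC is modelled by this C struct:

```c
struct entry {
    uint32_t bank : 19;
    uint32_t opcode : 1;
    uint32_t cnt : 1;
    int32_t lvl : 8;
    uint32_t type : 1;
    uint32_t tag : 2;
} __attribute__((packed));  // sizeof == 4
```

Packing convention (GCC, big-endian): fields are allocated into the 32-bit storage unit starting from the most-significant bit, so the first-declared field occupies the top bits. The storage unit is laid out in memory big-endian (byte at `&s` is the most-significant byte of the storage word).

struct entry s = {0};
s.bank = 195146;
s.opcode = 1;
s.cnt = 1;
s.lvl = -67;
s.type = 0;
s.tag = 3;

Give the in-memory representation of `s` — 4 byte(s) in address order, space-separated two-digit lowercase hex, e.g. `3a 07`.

5f 49 5d eb

bank (19b) val=195146 bits=0x2fa4a at bit 13: 0x5f494000
opcode (1b) val=1 bits=0x1 at bit 12: 0x5f495000
cnt (1b) val=1 bits=0x1 at bit 11: 0x5f495800
lvl (8b) val=-67 bits=0xbd at bit 3: 0x5f495de8
type (1b) val=0 bits=0x0 at bit 2: 0x5f495de8
tag (2b) val=3 bits=0x3 at bit 0: 0x5f495deb
word = 0x5f495deb → big-endian bytes:
  [0]=0x5f  [1]=0x49  [2]=0x5d  [3]=0xeb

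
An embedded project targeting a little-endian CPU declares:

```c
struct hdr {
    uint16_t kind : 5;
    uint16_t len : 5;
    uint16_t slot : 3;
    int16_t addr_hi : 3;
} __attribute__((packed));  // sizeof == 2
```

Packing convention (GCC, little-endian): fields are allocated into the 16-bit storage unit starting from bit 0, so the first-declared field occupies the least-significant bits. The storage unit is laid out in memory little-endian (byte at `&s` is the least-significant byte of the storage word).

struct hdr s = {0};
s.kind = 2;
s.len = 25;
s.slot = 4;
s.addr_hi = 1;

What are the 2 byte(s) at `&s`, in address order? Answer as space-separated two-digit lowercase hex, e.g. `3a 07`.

[0+:5] kind=2 & 0x1f = 0x2; word=0x0002
[5+:5] len=25 & 0x1f = 0x19; word=0x0322
[10+:3] slot=4 & 0x7 = 0x4; word=0x1322
[13+:3] addr_hi=1 & 0x7 = 0x1; word=0x3322
word = 0x3322 → little-endian bytes:
  [0]=0x22  [1]=0x33

22 33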